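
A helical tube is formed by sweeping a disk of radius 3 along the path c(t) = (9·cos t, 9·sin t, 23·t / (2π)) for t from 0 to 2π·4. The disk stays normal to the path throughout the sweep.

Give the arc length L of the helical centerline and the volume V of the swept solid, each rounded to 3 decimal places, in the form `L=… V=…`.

2πR = 2π·9 = 56.548668
per-turn = √(56.548668² + 23²) = √(3197.7518 + 529) = √3726.7518 = 61.047128
L = 4 × 61.047128 = 244.188512
V = π·3² × L = 28.274334 × 244.188512 = 6904.267508

L=244.189 V=6904.268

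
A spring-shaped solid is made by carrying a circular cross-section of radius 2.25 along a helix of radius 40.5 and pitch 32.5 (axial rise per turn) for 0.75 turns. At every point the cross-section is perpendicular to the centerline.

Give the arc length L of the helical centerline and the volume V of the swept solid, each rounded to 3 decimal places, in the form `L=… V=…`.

L=192.402 V=3060.022

2πR = 2π·40.5 = 254.469005
per-turn = √(254.469005² + 32.5²) = √(64754.4745 + 1056.25) = √65810.7245 = 256.536010
L = 0.75 × 256.536010 = 192.402008
V = π·2.25² × L = 15.904313 × 192.402008 = 3060.021713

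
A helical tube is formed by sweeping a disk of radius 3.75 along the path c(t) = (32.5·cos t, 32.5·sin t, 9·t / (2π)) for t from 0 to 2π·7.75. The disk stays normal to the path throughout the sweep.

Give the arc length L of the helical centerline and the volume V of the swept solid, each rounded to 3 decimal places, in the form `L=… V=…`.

2πR = 2π·32.5 = 204.203522
per-turn = √(204.203522² + 9²) = √(41699.0786 + 81) = √41780.0786 = 204.401758
L = 7.75 × 204.401758 = 1584.113623
V = π·3.75² × L = 44.178647 × 1584.113623 = 69983.996069

L=1584.114 V=69983.996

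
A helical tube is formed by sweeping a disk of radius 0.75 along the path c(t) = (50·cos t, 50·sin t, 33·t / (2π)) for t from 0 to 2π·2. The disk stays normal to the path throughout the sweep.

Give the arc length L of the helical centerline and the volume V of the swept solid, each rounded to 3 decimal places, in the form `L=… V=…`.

L=631.775 V=1116.439

2πR = 2π·50 = 314.159265
per-turn = √(314.159265² + 33²) = √(98696.0440 + 1089) = √99785.0440 = 315.887708
L = 2 × 315.887708 = 631.775416
V = π·0.75² × L = 1.767146 × 631.775416 = 1116.439315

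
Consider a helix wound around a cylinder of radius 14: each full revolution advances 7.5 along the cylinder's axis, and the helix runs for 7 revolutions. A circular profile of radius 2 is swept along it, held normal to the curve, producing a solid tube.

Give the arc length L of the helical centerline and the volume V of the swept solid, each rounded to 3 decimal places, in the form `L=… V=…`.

2πR = 2π·14 = 87.964594
per-turn = √(87.964594² + 7.5²) = √(7737.7699 + 56.25) = √7794.0199 = 88.283746
L = 7 × 88.283746 = 617.986224
V = π·2² × L = 12.566371 × 617.986224 = 7765.843921

L=617.986 V=7765.844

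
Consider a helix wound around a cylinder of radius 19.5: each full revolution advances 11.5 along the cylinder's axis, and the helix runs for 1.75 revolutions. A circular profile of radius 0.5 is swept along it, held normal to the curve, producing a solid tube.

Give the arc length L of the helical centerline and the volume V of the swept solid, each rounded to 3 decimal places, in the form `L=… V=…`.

2πR = 2π·19.5 = 122.522113
per-turn = √(122.522113² + 11.5²) = √(15011.6683 + 132.25) = √15143.9183 = 123.060629
L = 1.75 × 123.060629 = 215.356100
V = π·0.5² × L = 0.785398 × 215.356100 = 169.140285

L=215.356 V=169.140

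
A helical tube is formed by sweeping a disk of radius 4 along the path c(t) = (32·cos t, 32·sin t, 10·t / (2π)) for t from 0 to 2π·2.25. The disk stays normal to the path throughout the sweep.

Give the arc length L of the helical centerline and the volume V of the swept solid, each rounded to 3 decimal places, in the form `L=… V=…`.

L=452.949 V=22767.676

2πR = 2π·32 = 201.061930
per-turn = √(201.061930² + 10²) = √(40425.8996 + 100) = √40525.8996 = 201.310456
L = 2.25 × 201.310456 = 452.948526
V = π·4² × L = 50.265482 × 452.948526 = 22767.676169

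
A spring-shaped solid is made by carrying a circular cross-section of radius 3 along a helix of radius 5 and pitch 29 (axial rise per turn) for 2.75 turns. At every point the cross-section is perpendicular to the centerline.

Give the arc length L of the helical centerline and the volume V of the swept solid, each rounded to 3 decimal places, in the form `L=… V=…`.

2πR = 2π·5 = 31.415927
per-turn = √(31.415927² + 29²) = √(986.9604 + 841) = √1827.9604 = 42.754654
L = 2.75 × 42.754654 = 117.575299
V = π·3² × L = 28.274334 × 117.575299 = 3324.363247

L=117.575 V=3324.363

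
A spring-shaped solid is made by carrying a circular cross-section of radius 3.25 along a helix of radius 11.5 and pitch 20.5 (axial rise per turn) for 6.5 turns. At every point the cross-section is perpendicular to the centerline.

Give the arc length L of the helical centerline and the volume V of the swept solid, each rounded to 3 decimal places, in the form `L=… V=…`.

2πR = 2π·11.5 = 72.256631
per-turn = √(72.256631² + 20.5²) = √(5221.0207 + 420.25) = √5641.2707 = 75.108393
L = 6.5 × 75.108393 = 488.204556
V = π·3.25² × L = 33.183072 × 488.204556 = 16200.127122

L=488.205 V=16200.127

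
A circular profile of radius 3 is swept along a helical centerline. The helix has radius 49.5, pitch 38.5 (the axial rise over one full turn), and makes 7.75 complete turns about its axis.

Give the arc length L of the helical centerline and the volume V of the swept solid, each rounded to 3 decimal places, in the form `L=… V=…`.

2πR = 2π·49.5 = 311.017673
per-turn = √(311.017673² + 38.5²) = √(96731.9927 + 1482.25) = √98214.2427 = 313.391517
L = 7.75 × 313.391517 = 2428.784254
V = π·3² × L = 28.274334 × 2428.784254 = 68672.256936

L=2428.784 V=68672.257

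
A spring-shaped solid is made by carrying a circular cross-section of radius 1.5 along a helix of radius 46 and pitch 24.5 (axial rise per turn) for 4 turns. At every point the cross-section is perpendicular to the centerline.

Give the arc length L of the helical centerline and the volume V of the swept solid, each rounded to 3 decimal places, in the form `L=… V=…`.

L=1160.252 V=8201.340

2πR = 2π·46 = 289.026524
per-turn = √(289.026524² + 24.5²) = √(83536.3317 + 600.25) = √84136.5817 = 290.063065
L = 4 × 290.063065 = 1160.252260
V = π·1.5² × L = 7.068583 × 1160.252260 = 8201.339945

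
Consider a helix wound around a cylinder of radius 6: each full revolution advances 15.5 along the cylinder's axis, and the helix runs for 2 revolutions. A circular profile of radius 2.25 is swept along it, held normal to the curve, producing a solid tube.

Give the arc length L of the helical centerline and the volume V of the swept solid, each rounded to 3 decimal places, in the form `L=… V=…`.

L=81.522 V=1296.557

2πR = 2π·6 = 37.699112
per-turn = √(37.699112² + 15.5²) = √(1421.2230 + 240.25) = √1661.4730 = 40.761171
L = 2 × 40.761171 = 81.522341
V = π·2.25² × L = 15.904313 × 81.522341 = 1296.556817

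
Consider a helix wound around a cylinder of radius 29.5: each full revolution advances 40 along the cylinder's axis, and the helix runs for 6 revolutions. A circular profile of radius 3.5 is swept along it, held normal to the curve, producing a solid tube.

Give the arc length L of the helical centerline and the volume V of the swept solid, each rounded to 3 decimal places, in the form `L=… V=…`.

2πR = 2π·29.5 = 185.353967
per-turn = √(185.353967² + 40²) = √(34356.0929 + 1600) = √35956.0929 = 189.620919
L = 6 × 189.620919 = 1137.725514
V = π·3.5² × L = 38.484510 × 1137.725514 = 43784.808927

L=1137.726 V=43784.809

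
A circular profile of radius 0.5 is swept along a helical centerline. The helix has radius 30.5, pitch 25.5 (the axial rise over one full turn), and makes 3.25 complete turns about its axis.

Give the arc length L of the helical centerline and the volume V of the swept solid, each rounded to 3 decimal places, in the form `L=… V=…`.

L=628.310 V=493.474

2πR = 2π·30.5 = 191.637152
per-turn = √(191.637152² + 25.5²) = √(36724.7980 + 650.25) = √37375.0480 = 193.326273
L = 3.25 × 193.326273 = 628.310388
V = π·0.5² × L = 0.785398 × 628.310388 = 493.473825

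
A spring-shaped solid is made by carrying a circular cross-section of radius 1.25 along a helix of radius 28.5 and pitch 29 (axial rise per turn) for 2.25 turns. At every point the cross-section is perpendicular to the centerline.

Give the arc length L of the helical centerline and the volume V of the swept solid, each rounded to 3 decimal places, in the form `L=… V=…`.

L=408.159 V=2003.544

2πR = 2π·28.5 = 179.070781
per-turn = √(179.070781² + 29²) = √(32066.3447 + 841) = √32907.3447 = 181.403817
L = 2.25 × 181.403817 = 408.158587
V = π·1.25² × L = 4.908739 × 408.158587 = 2003.543781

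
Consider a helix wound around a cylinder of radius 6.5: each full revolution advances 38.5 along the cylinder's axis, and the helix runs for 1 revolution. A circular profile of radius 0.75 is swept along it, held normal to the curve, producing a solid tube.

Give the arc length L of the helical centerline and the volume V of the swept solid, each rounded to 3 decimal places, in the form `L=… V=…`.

L=56.127 V=99.184

2πR = 2π·6.5 = 40.840704
per-turn = √(40.840704² + 38.5²) = √(1667.9631 + 1482.25) = √3150.2131 = 56.126760
L = 1 × 56.126760 = 56.126760
V = π·0.75² × L = 1.767146 × 56.126760 = 99.184171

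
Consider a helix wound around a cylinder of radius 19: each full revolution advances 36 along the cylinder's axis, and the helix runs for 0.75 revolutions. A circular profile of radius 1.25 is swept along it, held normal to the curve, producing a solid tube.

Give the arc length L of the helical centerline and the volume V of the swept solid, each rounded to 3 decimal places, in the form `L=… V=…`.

L=93.518 V=459.055

2πR = 2π·19 = 119.380521
per-turn = √(119.380521² + 36²) = √(14251.7088 + 1296) = √15547.7088 = 124.690452
L = 0.75 × 124.690452 = 93.517839
V = π·1.25² × L = 4.908739 × 93.517839 = 459.054618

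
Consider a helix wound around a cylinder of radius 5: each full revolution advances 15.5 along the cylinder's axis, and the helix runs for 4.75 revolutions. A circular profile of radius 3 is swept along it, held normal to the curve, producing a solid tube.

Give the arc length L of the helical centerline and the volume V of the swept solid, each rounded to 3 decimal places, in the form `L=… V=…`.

L=166.400 V=4704.847

2πR = 2π·5 = 31.415927
per-turn = √(31.415927² + 15.5²) = √(986.9604 + 240.25) = √1227.2104 = 35.031563
L = 4.75 × 35.031563 = 166.399927
V = π·3² × L = 28.274334 × 166.399927 = 4704.847081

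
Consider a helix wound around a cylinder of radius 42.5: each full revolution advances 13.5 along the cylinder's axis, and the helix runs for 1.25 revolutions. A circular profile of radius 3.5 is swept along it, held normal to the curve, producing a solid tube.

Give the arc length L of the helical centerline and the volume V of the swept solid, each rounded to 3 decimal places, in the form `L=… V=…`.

L=334.221 V=12862.312

2πR = 2π·42.5 = 267.035376
per-turn = √(267.035376² + 13.5²) = √(71307.8918 + 182.25) = √71490.1418 = 267.376405
L = 1.25 × 267.376405 = 334.220506
V = π·3.5² × L = 38.484510 × 334.220506 = 12862.312403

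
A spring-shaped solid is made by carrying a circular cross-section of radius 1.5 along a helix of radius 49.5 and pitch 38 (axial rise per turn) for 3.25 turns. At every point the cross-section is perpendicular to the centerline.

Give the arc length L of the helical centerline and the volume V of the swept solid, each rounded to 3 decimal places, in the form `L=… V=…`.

2πR = 2π·49.5 = 311.017673
per-turn = √(311.017673² + 38²) = √(96731.9927 + 1444) = √98175.9927 = 313.330485
L = 3.25 × 313.330485 = 1018.324076
V = π·1.5² × L = 7.068583 × 1018.324076 = 7198.108730

L=1018.324 V=7198.109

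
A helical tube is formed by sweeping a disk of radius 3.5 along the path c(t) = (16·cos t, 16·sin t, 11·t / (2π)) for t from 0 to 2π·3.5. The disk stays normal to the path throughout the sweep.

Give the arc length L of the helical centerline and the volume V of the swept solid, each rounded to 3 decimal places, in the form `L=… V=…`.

L=353.958 V=13621.917

2πR = 2π·16 = 100.530965
per-turn = √(100.530965² + 11²) = √(10106.4749 + 121) = √10227.4749 = 101.130979
L = 3.5 × 101.130979 = 353.958426
V = π·3.5² × L = 38.484510 × 353.958426 = 13621.916602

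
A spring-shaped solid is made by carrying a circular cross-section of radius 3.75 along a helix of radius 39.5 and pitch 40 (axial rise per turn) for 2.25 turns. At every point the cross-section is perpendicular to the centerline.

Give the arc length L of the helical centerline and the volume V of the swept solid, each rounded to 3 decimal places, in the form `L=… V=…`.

2πR = 2π·39.5 = 248.185820
per-turn = √(248.185820² + 40²) = √(61596.2011 + 1600) = √63196.2011 = 251.388546
L = 2.25 × 251.388546 = 565.624229
V = π·3.75² × L = 44.178647 × 565.624229 = 24988.512952

L=565.624 V=24988.513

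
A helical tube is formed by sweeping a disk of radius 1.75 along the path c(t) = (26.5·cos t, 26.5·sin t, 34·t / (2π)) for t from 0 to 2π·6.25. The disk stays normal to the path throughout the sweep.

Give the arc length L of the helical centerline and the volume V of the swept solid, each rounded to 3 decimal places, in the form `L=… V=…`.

L=1062.127 V=10218.860

2πR = 2π·26.5 = 166.504411
per-turn = √(166.504411² + 34²) = √(27723.7188 + 1156) = √28879.7188 = 169.940339
L = 6.25 × 169.940339 = 1062.127118
V = π·1.75² × L = 9.621128 × 1062.127118 = 10218.860422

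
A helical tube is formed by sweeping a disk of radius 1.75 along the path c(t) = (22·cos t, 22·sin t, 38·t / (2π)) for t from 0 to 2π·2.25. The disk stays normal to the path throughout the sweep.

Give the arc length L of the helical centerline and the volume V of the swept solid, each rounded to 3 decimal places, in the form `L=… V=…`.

L=322.556 V=3103.350

2πR = 2π·22 = 138.230077
per-turn = √(138.230077² + 38²) = √(19107.5541 + 1444) = √20551.5541 = 143.358132
L = 2.25 × 143.358132 = 322.555798
V = π·1.75² × L = 9.621128 × 322.555798 = 3103.350458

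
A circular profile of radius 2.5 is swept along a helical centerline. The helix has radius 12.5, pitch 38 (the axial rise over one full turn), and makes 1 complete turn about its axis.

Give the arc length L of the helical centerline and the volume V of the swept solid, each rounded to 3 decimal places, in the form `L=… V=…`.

2πR = 2π·12.5 = 78.539816
per-turn = √(78.539816² + 38²) = √(6168.5028 + 1444) = √7612.5028 = 87.249658
L = 1 × 87.249658 = 87.249658
V = π·2.5² × L = 19.634954 × 87.249658 = 1713.143021

L=87.250 V=1713.143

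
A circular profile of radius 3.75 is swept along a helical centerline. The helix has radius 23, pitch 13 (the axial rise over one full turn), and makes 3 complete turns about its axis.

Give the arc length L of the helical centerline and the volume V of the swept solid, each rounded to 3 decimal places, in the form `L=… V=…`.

L=435.290 V=19230.541

2πR = 2π·23 = 144.513262
per-turn = √(144.513262² + 13²) = √(20884.0829 + 169) = √21053.0829 = 145.096805
L = 3 × 145.096805 = 435.290416
V = π·3.75² × L = 44.178647 × 435.290416 = 19230.541494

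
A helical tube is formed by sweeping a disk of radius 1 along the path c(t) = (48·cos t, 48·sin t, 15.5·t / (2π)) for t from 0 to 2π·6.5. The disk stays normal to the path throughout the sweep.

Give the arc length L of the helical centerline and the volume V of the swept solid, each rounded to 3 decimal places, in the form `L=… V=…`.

L=1962.941 V=6166.761

2πR = 2π·48 = 301.592895
per-turn = √(301.592895² + 15.5²) = √(90958.2742 + 240.25) = √91198.5242 = 301.990934
L = 6.5 × 301.990934 = 1962.941070
V = π·1² × L = 3.141593 × 1962.941070 = 6166.761246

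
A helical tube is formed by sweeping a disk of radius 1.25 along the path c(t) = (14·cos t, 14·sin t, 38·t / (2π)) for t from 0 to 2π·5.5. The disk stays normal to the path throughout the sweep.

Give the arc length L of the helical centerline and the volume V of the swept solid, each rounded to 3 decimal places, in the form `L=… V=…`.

2πR = 2π·14 = 87.964594
per-turn = √(87.964594² + 38²) = √(7737.7699 + 1444) = √9181.7699 = 95.821552
L = 5.5 × 95.821552 = 527.018537
V = π·1.25² × L = 4.908739 × 527.018537 = 2586.996192

L=527.019 V=2586.996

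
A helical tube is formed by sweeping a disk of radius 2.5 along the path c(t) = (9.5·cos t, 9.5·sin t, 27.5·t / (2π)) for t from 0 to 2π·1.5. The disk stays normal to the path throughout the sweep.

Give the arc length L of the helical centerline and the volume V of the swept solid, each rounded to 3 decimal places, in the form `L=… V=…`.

L=98.581 V=1935.627

2πR = 2π·9.5 = 59.690260
per-turn = √(59.690260² + 27.5²) = √(3562.9272 + 756.25) = √4319.1772 = 65.720447
L = 1.5 × 65.720447 = 98.580671
V = π·2.5² × L = 19.634954 × 98.580671 = 1935.626947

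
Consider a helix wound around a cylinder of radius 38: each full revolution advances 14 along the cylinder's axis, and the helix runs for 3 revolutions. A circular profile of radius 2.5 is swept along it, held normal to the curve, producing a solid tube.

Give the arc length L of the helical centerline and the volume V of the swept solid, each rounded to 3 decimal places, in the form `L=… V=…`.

L=717.513 V=14088.343

2πR = 2π·38 = 238.761042
per-turn = √(238.761042² + 14²) = √(57006.8350 + 196) = √57202.8350 = 239.171142
L = 3 × 239.171142 = 717.513425
V = π·2.5² × L = 19.634954 × 717.513425 = 14088.343157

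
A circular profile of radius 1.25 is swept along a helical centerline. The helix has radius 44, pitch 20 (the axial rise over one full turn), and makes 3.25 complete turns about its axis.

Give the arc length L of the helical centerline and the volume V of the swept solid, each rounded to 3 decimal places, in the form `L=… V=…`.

L=900.844 V=4422.006

2πR = 2π·44 = 276.460154
per-turn = √(276.460154² + 20²) = √(76430.2165 + 400) = √76830.2165 = 277.182641
L = 3.25 × 277.182641 = 900.843583
V = π·1.25² × L = 4.908739 × 900.843583 = 4422.005599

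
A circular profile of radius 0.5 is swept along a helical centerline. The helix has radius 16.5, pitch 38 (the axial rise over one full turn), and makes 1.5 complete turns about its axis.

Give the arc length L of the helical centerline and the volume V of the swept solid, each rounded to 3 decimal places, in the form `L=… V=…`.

L=165.626 V=130.082

2πR = 2π·16.5 = 103.672558
per-turn = √(103.672558² + 38²) = √(10747.9992 + 1444) = √12191.9992 = 110.417386
L = 1.5 × 110.417386 = 165.626079
V = π·0.5² × L = 0.785398 × 165.626079 = 130.082419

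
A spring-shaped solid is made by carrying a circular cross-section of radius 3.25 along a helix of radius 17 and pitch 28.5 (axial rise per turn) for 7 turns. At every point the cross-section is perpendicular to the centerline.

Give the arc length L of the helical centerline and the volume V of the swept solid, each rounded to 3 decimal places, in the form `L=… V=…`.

L=773.857 V=25678.941

2πR = 2π·17 = 106.814150
per-turn = √(106.814150² + 28.5²) = √(11409.2627 + 812.25) = √12221.5127 = 110.550951
L = 7 × 110.550951 = 773.856654
V = π·3.25² × L = 33.183072 × 773.856654 = 25678.941396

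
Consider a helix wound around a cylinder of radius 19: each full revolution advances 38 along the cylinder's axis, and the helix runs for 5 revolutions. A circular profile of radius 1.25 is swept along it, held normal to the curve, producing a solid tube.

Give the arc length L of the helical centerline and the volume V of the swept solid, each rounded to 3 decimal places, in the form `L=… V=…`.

2πR = 2π·19 = 119.380521
per-turn = √(119.380521² + 38²) = √(14251.7088 + 1444) = √15695.7088 = 125.282516
L = 5 × 125.282516 = 626.412579
V = π·1.25² × L = 4.908739 × 626.412579 = 3074.895556

L=626.413 V=3074.896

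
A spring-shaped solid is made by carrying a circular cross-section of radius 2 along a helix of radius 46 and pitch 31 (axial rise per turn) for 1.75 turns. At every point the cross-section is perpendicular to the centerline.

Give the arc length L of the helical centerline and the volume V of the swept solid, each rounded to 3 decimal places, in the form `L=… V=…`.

2πR = 2π·46 = 289.026524
per-turn = √(289.026524² + 31²) = √(83536.3317 + 961) = √84497.3317 = 290.684247
L = 1.75 × 290.684247 = 508.697433
V = π·2² × L = 12.566371 × 508.697433 = 6392.480472

L=508.697 V=6392.480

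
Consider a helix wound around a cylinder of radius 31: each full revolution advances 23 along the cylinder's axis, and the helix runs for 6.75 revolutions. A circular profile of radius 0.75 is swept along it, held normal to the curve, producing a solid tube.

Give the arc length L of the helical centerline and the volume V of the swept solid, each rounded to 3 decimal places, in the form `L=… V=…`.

L=1323.891 V=2339.508

2πR = 2π·31 = 194.778745
per-turn = √(194.778745² + 23²) = √(37938.7593 + 529) = √38467.7593 = 196.131995
L = 6.75 × 196.131995 = 1323.890964
V = π·0.75² × L = 1.767146 × 1323.890964 = 2339.508446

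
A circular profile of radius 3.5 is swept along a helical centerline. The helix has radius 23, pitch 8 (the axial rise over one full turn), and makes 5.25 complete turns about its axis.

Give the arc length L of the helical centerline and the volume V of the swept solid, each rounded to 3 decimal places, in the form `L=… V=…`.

2πR = 2π·23 = 144.513262
per-turn = √(144.513262² + 8²) = √(20884.0829 + 64) = √20948.0829 = 144.734526
L = 5.25 × 144.734526 = 759.856260
V = π·3.5² × L = 38.484510 × 759.856260 = 29242.695827

L=759.856 V=29242.696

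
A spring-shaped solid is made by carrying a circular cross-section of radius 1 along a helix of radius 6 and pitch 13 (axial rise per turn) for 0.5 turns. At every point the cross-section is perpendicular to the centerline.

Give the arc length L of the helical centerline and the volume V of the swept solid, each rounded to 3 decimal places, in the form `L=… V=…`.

2πR = 2π·6 = 37.699112
per-turn = √(37.699112² + 13²) = √(1421.2230 + 169) = √1590.2230 = 39.877601
L = 0.5 × 39.877601 = 19.938800
V = π·1² × L = 3.141593 × 19.938800 = 62.639589

L=19.939 V=62.640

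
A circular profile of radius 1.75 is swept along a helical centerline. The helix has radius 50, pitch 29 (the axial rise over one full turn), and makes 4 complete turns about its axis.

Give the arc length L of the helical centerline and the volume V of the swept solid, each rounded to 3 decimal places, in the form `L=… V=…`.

L=1261.980 V=12141.667

2πR = 2π·50 = 314.159265
per-turn = √(314.159265² + 29²) = √(98696.0440 + 841) = √99537.0440 = 315.494919
L = 4 × 315.494919 = 1261.979677
V = π·1.75² × L = 9.621128 × 1261.979677 = 12141.667373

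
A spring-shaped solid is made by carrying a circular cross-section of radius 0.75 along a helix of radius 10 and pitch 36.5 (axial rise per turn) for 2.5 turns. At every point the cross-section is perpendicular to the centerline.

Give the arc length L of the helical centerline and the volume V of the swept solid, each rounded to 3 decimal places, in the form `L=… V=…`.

L=181.661 V=321.021

2πR = 2π·10 = 62.831853
per-turn = √(62.831853² + 36.5²) = √(3947.8418 + 1332.25) = √5280.0918 = 72.664240
L = 2.5 × 72.664240 = 181.660600
V = π·0.75² × L = 1.767146 × 181.660600 = 321.020778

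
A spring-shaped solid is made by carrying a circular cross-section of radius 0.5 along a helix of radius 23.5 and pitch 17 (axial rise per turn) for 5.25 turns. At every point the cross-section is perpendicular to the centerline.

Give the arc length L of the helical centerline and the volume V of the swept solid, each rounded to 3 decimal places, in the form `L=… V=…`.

L=780.309 V=612.853

2πR = 2π·23.5 = 147.654855
per-turn = √(147.654855² + 17²) = √(21801.9561 + 289) = √22090.9561 = 148.630267
L = 5.25 × 148.630267 = 780.308899
V = π·0.5² × L = 0.785398 × 780.308899 = 612.853176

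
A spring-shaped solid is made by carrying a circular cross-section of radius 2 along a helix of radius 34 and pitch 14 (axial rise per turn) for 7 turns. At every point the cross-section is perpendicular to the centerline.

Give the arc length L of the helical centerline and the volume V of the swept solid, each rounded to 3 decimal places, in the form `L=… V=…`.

2πR = 2π·34 = 213.628300
per-turn = √(213.628300² + 14²) = √(45637.0508 + 196) = √45833.0508 = 214.086550
L = 7 × 214.086550 = 1498.605848
V = π·2² × L = 12.566371 × 1498.605848 = 18832.036487

L=1498.606 V=18832.036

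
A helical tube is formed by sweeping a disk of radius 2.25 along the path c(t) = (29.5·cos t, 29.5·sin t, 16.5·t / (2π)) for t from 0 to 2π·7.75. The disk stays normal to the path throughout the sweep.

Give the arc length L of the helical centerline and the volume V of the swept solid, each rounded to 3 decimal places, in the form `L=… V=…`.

L=1442.174 V=22936.781

2πR = 2π·29.5 = 185.353967
per-turn = √(185.353967² + 16.5²) = √(34356.0929 + 272.25) = √34628.3429 = 186.086923
L = 7.75 × 186.086923 = 1442.173653
V = π·2.25² × L = 15.904313 × 1442.173653 = 22936.780909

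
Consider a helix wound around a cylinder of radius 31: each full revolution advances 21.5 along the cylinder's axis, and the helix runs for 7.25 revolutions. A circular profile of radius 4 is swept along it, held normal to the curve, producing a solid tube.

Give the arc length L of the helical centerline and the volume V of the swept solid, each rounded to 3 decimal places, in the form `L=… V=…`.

L=1420.723 V=71413.313

2πR = 2π·31 = 194.778745
per-turn = √(194.778745² + 21.5²) = √(37938.7593 + 462.25) = √38401.0093 = 195.961755
L = 7.25 × 195.961755 = 1420.722722
V = π·4² × L = 50.265482 × 1420.722722 = 71413.313050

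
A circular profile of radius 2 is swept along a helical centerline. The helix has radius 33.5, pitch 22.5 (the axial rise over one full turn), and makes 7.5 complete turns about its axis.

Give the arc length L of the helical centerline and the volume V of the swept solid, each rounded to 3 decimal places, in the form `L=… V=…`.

L=1587.644 V=19950.922

2πR = 2π·33.5 = 210.486708
per-turn = √(210.486708² + 22.5²) = √(44304.6542 + 506.25) = √44810.9042 = 211.685862
L = 7.5 × 211.685862 = 1587.643965
V = π·2² × L = 12.566371 × 1587.643965 = 19950.922465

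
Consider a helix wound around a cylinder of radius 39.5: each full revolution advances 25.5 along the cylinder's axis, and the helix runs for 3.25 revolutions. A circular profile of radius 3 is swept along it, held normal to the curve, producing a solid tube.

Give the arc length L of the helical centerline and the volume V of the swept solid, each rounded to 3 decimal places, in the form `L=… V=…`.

2πR = 2π·39.5 = 248.185820
per-turn = √(248.185820² + 25.5²) = √(61596.2011 + 650.25) = √62246.4511 = 249.492387
L = 3.25 × 249.492387 = 810.850257
V = π·3² × L = 28.274334 × 810.850257 = 22926.250897

L=810.850 V=22926.251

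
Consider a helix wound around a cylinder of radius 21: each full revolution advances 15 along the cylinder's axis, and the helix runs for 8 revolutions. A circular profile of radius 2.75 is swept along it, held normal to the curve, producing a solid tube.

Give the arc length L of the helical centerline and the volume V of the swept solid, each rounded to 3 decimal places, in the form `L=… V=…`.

L=1062.374 V=25240.198

2πR = 2π·21 = 131.946891
per-turn = √(131.946891² + 15²) = √(17409.9822 + 225) = √17634.9822 = 132.796770
L = 8 × 132.796770 = 1062.374161
V = π·2.75² × L = 23.758294 × 1062.374161 = 25240.198131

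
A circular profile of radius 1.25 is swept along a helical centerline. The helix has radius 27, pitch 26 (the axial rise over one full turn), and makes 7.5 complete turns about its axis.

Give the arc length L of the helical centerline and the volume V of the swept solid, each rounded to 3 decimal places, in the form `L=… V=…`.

2πR = 2π·27 = 169.646003
per-turn = √(169.646003² + 26²) = √(28779.7664 + 676) = √29455.7664 = 171.626823
L = 7.5 × 171.626823 = 1287.201174
V = π·1.25² × L = 4.908739 × 1287.201174 = 6318.533987

L=1287.201 V=6318.534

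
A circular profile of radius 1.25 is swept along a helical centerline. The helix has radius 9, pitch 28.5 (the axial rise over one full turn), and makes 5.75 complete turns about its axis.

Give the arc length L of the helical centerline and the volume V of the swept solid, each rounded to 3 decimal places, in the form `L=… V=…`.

2πR = 2π·9 = 56.548668
per-turn = √(56.548668² + 28.5²) = √(3197.7518 + 812.25) = √4010.0018 = 63.324575
L = 5.75 × 63.324575 = 364.116307
V = π·1.25² × L = 4.908739 × 364.116307 = 1787.351745

L=364.116 V=1787.352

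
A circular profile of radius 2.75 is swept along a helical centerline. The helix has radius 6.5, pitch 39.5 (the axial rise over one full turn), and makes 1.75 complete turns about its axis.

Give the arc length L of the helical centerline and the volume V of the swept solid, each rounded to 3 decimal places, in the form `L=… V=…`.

L=99.430 V=2362.297

2πR = 2π·6.5 = 40.840704
per-turn = √(40.840704² + 39.5²) = √(1667.9631 + 1560.25) = √3228.2131 = 56.817367
L = 1.75 × 56.817367 = 99.430391
V = π·2.75² × L = 23.758294 × 99.430391 = 2362.296518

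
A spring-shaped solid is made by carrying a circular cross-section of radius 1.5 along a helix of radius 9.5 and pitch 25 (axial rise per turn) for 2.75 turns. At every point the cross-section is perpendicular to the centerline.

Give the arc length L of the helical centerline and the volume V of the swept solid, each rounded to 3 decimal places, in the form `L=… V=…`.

2πR = 2π·9.5 = 59.690260
per-turn = √(59.690260² + 25²) = √(3562.9272 + 625) = √4187.9272 = 64.714196
L = 2.75 × 64.714196 = 177.964040
V = π·1.5² × L = 7.068583 × 177.964040 = 1257.953668

L=177.964 V=1257.954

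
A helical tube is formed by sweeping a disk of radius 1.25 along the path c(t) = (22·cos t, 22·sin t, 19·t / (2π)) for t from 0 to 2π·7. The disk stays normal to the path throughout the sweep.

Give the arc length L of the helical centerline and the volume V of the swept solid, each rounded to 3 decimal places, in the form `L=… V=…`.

2πR = 2π·22 = 138.230077
per-turn = √(138.230077² + 19²) = √(19107.5541 + 361) = √19468.5541 = 139.529761
L = 7 × 139.529761 = 976.708325
V = π·1.25² × L = 4.908739 × 976.708325 = 4794.405778

L=976.708 V=4794.406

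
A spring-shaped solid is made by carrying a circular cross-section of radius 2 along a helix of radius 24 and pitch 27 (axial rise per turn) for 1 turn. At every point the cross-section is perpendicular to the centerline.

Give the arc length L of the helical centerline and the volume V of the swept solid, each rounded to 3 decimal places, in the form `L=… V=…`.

L=153.195 V=1925.099

2πR = 2π·24 = 150.796447
per-turn = √(150.796447² + 27²) = √(22739.5685 + 729) = √23468.5685 = 153.194545
L = 1 × 153.194545 = 153.194545
V = π·2² × L = 12.566371 × 153.194545 = 1925.099425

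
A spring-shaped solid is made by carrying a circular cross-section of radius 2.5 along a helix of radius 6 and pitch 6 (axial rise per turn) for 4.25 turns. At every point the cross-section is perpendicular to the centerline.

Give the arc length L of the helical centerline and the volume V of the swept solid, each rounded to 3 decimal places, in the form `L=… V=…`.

2πR = 2π·6 = 37.699112
per-turn = √(37.699112² + 6²) = √(1421.2230 + 36) = √1457.2230 = 38.173591
L = 4.25 × 38.173591 = 162.237761
V = π·2.5² × L = 19.634954 × 162.237761 = 3185.530985

L=162.238 V=3185.531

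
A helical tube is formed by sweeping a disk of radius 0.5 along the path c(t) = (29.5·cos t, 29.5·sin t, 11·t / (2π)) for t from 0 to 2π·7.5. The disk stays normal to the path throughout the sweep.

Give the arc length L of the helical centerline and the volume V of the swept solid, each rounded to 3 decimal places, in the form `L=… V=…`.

2πR = 2π·29.5 = 185.353967
per-turn = √(185.353967² + 11²) = √(34356.0929 + 121) = √34477.0929 = 185.680082
L = 7.5 × 185.680082 = 1392.600616
V = π·0.5² × L = 0.785398 × 1392.600616 = 1093.745966

L=1392.601 V=1093.746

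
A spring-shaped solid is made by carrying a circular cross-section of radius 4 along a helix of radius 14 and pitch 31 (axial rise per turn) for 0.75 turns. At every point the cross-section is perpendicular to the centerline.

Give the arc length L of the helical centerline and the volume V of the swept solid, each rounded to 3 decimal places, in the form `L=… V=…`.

L=69.950 V=3516.090

2πR = 2π·14 = 87.964594
per-turn = √(87.964594² + 31²) = √(7737.7699 + 961) = √8698.7699 = 93.267196
L = 0.75 × 93.267196 = 69.950397
V = π·4² × L = 50.265482 × 69.950397 = 3516.090453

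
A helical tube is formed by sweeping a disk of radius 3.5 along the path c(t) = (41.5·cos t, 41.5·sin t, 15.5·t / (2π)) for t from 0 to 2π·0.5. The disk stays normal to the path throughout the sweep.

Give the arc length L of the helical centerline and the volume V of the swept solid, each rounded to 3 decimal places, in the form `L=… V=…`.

L=130.606 V=5026.317

2πR = 2π·41.5 = 260.752190
per-turn = √(260.752190² + 15.5²) = √(67991.7047 + 240.25) = √68231.9547 = 261.212470
L = 0.5 × 261.212470 = 130.606235
V = π·3.5² × L = 38.484510 × 130.606235 = 5026.316966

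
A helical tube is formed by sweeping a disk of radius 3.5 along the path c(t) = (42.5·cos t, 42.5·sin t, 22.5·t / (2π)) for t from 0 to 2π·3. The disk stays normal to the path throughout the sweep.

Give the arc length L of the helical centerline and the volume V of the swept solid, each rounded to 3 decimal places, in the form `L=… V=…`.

L=803.945 V=30939.423

2πR = 2π·42.5 = 267.035376
per-turn = √(267.035376² + 22.5²) = √(71307.8918 + 506.25) = √71814.1418 = 267.981607
L = 3 × 267.981607 = 803.944822
V = π·3.5² × L = 38.484510 × 803.944822 = 30939.422532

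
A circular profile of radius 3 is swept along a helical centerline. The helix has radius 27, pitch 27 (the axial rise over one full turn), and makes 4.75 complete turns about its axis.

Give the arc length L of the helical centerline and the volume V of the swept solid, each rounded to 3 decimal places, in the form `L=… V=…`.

L=815.961 V=23070.740

2πR = 2π·27 = 169.646003
per-turn = √(169.646003² + 27²) = √(28779.7664 + 729) = √29508.7664 = 171.781159
L = 4.75 × 171.781159 = 815.960503
V = π·3² × L = 28.274334 × 815.960503 = 23070.739700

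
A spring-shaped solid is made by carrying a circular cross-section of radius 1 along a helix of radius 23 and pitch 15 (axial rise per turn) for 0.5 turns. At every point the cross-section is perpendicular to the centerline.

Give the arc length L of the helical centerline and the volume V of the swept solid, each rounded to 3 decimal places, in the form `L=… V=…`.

2πR = 2π·23 = 144.513262
per-turn = √(144.513262² + 15²) = √(20884.0829 + 225) = √21109.0829 = 145.289652
L = 0.5 × 145.289652 = 72.644826
V = π·1² × L = 3.141593 × 72.644826 = 228.220451

L=72.645 V=228.220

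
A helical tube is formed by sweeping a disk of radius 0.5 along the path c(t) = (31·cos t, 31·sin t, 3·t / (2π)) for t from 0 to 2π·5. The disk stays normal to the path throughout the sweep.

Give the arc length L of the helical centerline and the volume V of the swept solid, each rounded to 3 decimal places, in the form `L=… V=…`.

2πR = 2π·31 = 194.778745
per-turn = √(194.778745² + 3²) = √(37938.7593 + 9) = √37947.7593 = 194.801846
L = 5 × 194.801846 = 974.009231
V = π·0.5² × L = 0.785398 × 974.009231 = 764.985062

L=974.009 V=764.985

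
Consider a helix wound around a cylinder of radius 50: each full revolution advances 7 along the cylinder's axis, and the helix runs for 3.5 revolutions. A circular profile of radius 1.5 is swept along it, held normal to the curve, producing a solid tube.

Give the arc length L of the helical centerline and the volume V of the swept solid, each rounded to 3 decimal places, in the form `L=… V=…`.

2πR = 2π·50 = 314.159265
per-turn = √(314.159265² + 7²) = √(98696.0440 + 49) = √98745.0440 = 314.237242
L = 3.5 × 314.237242 = 1099.830346
V = π·1.5² × L = 7.068583 × 1099.830346 = 7774.242601

L=1099.830 V=7774.243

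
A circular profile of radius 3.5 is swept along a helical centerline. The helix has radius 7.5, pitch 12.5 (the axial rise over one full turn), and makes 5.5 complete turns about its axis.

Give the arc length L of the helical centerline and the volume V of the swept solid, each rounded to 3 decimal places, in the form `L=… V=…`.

2πR = 2π·7.5 = 47.123890
per-turn = √(47.123890² + 12.5²) = √(2220.6610 + 156.25) = √2376.9110 = 48.753574
L = 5.5 × 48.753574 = 268.144658
V = π·3.5² × L = 38.484510 × 268.144658 = 10319.415763

L=268.145 V=10319.416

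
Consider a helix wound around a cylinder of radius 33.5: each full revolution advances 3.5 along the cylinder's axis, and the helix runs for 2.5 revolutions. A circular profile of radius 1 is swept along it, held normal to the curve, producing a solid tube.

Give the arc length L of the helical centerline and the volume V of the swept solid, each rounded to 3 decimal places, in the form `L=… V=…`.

2πR = 2π·33.5 = 210.486708
per-turn = √(210.486708² + 3.5²) = √(44304.6542 + 12.25) = √44316.9042 = 210.515805
L = 2.5 × 210.515805 = 526.289513
V = π·1² × L = 3.141593 × 526.289513 = 1653.387266

L=526.290 V=1653.387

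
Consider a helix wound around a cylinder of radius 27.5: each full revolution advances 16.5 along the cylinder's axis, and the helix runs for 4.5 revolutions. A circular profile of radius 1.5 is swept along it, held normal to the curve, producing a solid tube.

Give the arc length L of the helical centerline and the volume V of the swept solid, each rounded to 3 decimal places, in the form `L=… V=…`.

2πR = 2π·27.5 = 172.787596
per-turn = √(172.787596² + 16.5²) = √(29855.5533 + 272.25) = √30127.8033 = 173.573625
L = 4.5 × 173.573625 = 781.081313
V = π·1.5² × L = 7.068583 × 781.081313 = 5521.138456

L=781.081 V=5521.138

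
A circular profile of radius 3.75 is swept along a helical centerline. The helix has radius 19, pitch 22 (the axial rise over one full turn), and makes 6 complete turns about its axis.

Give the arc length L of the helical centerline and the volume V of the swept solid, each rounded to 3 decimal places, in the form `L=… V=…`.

L=728.344 V=32177.268

2πR = 2π·19 = 119.380521
per-turn = √(119.380521² + 22²) = √(14251.7088 + 484) = √14735.7088 = 121.390728
L = 6 × 121.390728 = 728.344366
V = π·3.75² × L = 44.178647 × 728.344366 = 32177.268406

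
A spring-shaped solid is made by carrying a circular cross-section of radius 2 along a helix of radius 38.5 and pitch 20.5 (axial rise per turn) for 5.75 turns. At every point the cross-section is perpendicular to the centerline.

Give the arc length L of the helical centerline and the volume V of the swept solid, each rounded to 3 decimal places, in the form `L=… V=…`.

2πR = 2π·38.5 = 241.902634
per-turn = √(241.902634² + 20.5²) = √(58516.8845 + 420.25) = √58937.1345 = 242.769715
L = 5.75 × 242.769715 = 1395.925861
V = π·2² × L = 12.566371 × 1395.925861 = 17541.721719

L=1395.926 V=17541.722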